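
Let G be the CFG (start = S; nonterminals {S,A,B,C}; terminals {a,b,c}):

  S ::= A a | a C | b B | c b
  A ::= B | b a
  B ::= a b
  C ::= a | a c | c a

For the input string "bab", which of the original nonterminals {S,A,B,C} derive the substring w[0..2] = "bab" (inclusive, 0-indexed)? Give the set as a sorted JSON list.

CNF form of G:
  S -> A T0 | T0 C | T1 B | T2 T1
  A -> T0 T1 | T1 T0
  B -> T0 T1
  C -> T0 T2 | T2 T0 | a
  T0 -> a
  T1 -> b
  T2 -> c

CYK table (by increasing span) — only the sub-triangle for w[0..2]:
  cell(0,0) b: {T1}  orig:{}
  cell(1,1) a: {C,T0}  orig:{C}
  cell(2,2) b: {T1}  orig:{}
  cell(0,1) ba: {A}
  cell(1,2) ab: {A,B}
  cell(0,2) bab: {S}

Original NTs in T[0,2] deriving "bab": ["S"]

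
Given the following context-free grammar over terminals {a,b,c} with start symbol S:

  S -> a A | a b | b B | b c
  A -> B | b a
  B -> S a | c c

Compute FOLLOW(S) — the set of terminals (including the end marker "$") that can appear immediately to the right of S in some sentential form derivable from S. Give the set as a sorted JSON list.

Compute FIRST by fixpoint:
[1]
  A via A→b a: +{b}
  B via B→c c: +{c}
  S via S→a A: +{a}
  S via S→b B: +{b}
  S: {a,b}  A: {b}  B: {c}
[2]
  A via A→B: +{c}
  B via B→S a: +{a,b}
  S: {a,b}  A: {b,c}  B: {a,b,c}
[3]
  A via A→B: +{a}
  S: {a,b}  A: {a,b,c}  B: {a,b,c}
[4] — fixpoint
  S: {a,b}  A: {a,b,c}  B: {a,b,c}

FOLLOW sets:
FOLLOW(S) := {$}
[1]
  B→S a: FOLLOW(S) ⊇ FIRST(a) = {a}; new: +{a}
  S→a A: FOLLOW(A) ⊇ FOLLOW(S) ⊇ {$,a}; new: +{$,a}
  S→b B: FOLLOW(B) ⊇ FOLLOW(S) ⊇ {$,a}; new: +{$,a}
  FOLLOW[S]={$,a}  FOLLOW[A]={$,a}  FOLLOW[B]={$,a}
[2] — fixpoint
  FOLLOW[S]={$,a}  FOLLOW[A]={$,a}  FOLLOW[B]={$,a}

FOLLOW(S) = ["$", "a"]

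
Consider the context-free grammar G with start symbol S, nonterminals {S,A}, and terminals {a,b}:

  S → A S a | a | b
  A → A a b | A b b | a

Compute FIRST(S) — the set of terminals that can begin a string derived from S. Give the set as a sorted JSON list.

Compute FIRST by fixpoint:
iter 1:
  A via A→a: +{a}
  S via S→A S a: +{a}
  S via S→b: +{b}
  FIRST[S]={a,b}  FIRST[A]={a}
iter 2: (no change)
  FIRST[S]={a,b}  FIRST[A]={a}

FIRST(S) = ["a", "b"]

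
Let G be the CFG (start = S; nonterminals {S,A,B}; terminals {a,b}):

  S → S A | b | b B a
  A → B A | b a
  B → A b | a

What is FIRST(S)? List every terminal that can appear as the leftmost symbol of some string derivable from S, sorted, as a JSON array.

FIRST iteration:
iter 1:
  A via A→b a: +{b}
  B via B→A b: +{b}
  B via B→a: +{a}
  S via S→b: +{b}
  FIRST(S)={b}  FIRST(A)={b}  FIRST(B)={a,b}
iter 2:
  A via A→B A: +{a}
  FIRST(S)={b}  FIRST(A)={a,b}  FIRST(B)={a,b}
iter 3: (no change)
  FIRST(S)={b}  FIRST(A)={a,b}  FIRST(B)={a,b}

FIRST(S) = ["b"]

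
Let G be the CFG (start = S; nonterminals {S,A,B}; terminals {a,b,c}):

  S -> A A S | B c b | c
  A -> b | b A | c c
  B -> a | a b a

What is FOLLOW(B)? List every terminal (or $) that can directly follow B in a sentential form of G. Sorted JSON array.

FIRST sets, iterate to fixpoint:
iter 1:
  A via A→b: +{b}
  A via A→c c: +{c}
  B via B→a: +{a}
  S via S→A A S: +{b,c}
  S via S→B c b: +{a}
  FIRST[S]={a,b,c}  FIRST[A]={b,c}  FIRST[B]={a}
iter 2: (stable)
  FIRST[S]={a,b,c}  FIRST[A]={b,c}  FIRST[B]={a}

Compute FOLLOW by fixpoint:
FOLLOW(S) := {$}
[1]
  S→A A S: FOLLOW(A) ⊇ FIRST(A) = {b,c}; new: +{b,c}
  S→A A S: FOLLOW(A) ⊇ FIRST(S) = {a,b,c}; new: +{a}
  S→B c b: FOLLOW(B) ⊇ FIRST(c) = {c}; new: +{c}
  S: {$}  A: {a,b,c}  B: {c}
[2] done
  S: {$}  A: {a,b,c}  B: {c}

FOLLOW(B) = ["c"]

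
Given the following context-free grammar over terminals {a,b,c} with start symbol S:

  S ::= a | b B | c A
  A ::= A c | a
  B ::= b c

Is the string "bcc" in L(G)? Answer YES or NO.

Convert to CNF:
  S -> T0 A | T1 B | a
  A -> A T0 | a
  B -> T1 T0
  T0 -> c
  T1 -> b

CYK fill:
  T[0,0] 'b' = {T1}  orig:{}
  T[1,1] 'c' = {T0}  orig:{}
  T[2,2] 'c' = {T0}  orig:{}
  T[0,1] 'bc' = {B}
  T[1,2] 'cc' = ∅
  T[0,2] 'bcc' = ∅

S ∉ T[0,2] ⇒ NO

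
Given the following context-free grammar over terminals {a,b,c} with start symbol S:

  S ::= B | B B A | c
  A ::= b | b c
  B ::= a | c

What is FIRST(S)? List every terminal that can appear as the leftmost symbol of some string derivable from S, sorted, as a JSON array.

FIRST iteration:
round 1:
  A via A→b: +{b}
  B via B→a: +{a}
  B via B→c: +{c}
  S via S→B: +{a,c}
  FIRST[S]={a,c}  FIRST[A]={b}  FIRST[B]={a,c}
round 2: — fixpoint
  FIRST[S]={a,c}  FIRST[A]={b}  FIRST[B]={a,c}

FIRST(S) = ["a", "c"]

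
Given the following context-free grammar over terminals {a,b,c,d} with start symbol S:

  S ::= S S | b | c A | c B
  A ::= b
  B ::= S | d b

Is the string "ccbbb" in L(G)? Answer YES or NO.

Convert to CNF:
  S -> S S | T0 A | T0 B | b
  A -> b
  B -> S S | T0 A | T0 B | T1 T2 | b
  T0 -> c
  T1 -> d
  T2 -> b

CYK table (by increasing span):
  T[0,0] 'c' = {T0}  orig:{}
  T[1,1] 'c' = {T0}  orig:{}
  T[2,2] 'b' = {A,B,S,T2}  orig:{A,B,S}
  T[3,3] 'b' = {A,B,S,T2}  orig:{A,B,S}
  T[4,4] 'b' = {A,B,S,T2}  orig:{A,B,S}
  T[0,1] 'cc' = ∅
  T[1,2] 'cb' = {B,S}
  T[2,3] 'bb' = {B,S}
  T[3,4] 'bb' = {B,S}
  T[0,2] 'ccb' = {B,S}
  T[1,3] 'cbb' = {B,S}
  T[2,4] 'bbb' = {B,S}
  T[0,3] 'ccbb' = {B,S}
  T[1,4] 'cbbb' = {B,S}
  T[0,4] 'ccbbb' = {B,S}

S ∈ T[0,4] ⇒ YES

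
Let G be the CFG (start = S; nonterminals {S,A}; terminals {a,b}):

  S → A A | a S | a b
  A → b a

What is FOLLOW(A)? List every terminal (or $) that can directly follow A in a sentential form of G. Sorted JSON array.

FIRST sets, iterate to fixpoint:
iter 1:
  A via A→b a: +{b}
  S via S→A A: +{b}
  S via S→a S: +{a}
  FIRST[S]={a,b}  FIRST[A]={b}
iter 2: — fixpoint
  FIRST[S]={a,b}  FIRST[A]={b}

FOLLOW iteration:
initialize: $ ∈ FOLLOW(S)
iter 1:
  S→A A: FOLLOW(A) ⊇ FIRST(A) = {b}; new: +{b}
  S→A A: FOLLOW(A) ⊇ FOLLOW(S) ⊇ {$}; new: +{$}
  FOLLOW[S]={$}  FOLLOW[A]={$,b}
iter 2: (stable)
  FOLLOW[S]={$}  FOLLOW[A]={$,b}

FOLLOW(A) = ["$", "b"]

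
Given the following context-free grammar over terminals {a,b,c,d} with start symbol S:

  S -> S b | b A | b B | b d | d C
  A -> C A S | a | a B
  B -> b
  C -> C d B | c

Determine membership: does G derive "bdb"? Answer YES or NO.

CNF form of G:
  S -> S T2 | T1 C | T2 A | T2 B | T2 T1
  A -> C X3 | T0 B | a
  B -> b
  C -> C X4 | c
  T0 -> a
  T1 -> d
  T2 -> b
  X3 -> A S
  X4 -> T1 B

Fill CYK table bottom-up:
  T[0,0] 'b' = {B,T2}  orig:{B}
  T[1,1] 'd' = {T1}  orig:{}
  T[2,2] 'b' = {B,T2}  orig:{B}
  T[0,1] 'bd' = {S}
  T[1,2] 'db' = {X4}  orig:{}
  T[0,2] 'bdb' = {S}

S ∈ T[0,2] ⇒ YES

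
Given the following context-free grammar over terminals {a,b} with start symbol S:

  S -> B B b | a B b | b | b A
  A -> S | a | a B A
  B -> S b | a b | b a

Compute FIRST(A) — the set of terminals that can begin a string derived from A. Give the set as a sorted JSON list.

FIRST sets, iterate to fixpoint:
pass 1:
  A via A→a: +{a}
  B via B→a b: +{a}
  B via B→b a: +{b}
  S via S→B B b: +{a,b}
  FIRST[S]={a,b}  FIRST[A]={a}  FIRST[B]={a,b}
pass 2:
  A via A→S: +{b}
  FIRST[S]={a,b}  FIRST[A]={a,b}  FIRST[B]={a,b}
pass 3: (stable)
  FIRST[S]={a,b}  FIRST[A]={a,b}  FIRST[B]={a,b}

FIRST(A) = ["a", "b"]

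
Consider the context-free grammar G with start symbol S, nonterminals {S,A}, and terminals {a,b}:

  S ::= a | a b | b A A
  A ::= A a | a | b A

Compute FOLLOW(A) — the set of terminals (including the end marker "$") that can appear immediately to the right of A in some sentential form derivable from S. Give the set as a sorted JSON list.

FIRST iteration:
iter 1:
  A via A→a: +{a}
  A via A→b A: +{b}
  S via S→a: +{a}
  S via S→b A A: +{b}
  FIRST(S)={a,b}  FIRST(A)={a,b}
iter 2: (no change)
  FIRST(S)={a,b}  FIRST(A)={a,b}

FOLLOW sets:
FOLLOW(S) := {$}
iter 1:
  A→A a: FOLLOW(A) ⊇ FIRST(a) = {a}; new: +{a}
  S→b A A: FOLLOW(A) ⊇ FIRST(A) = {a,b}; new: +{b}
  S→b A A: FOLLOW(A) ⊇ FOLLOW(S) ⊇ {$}; new: +{$}
  FOLLOW[S]={$}  FOLLOW[A]={$,a,b}
iter 2: — fixpoint
  FOLLOW[S]={$}  FOLLOW[A]={$,a,b}

FOLLOW(A) = ["$", "a", "b"]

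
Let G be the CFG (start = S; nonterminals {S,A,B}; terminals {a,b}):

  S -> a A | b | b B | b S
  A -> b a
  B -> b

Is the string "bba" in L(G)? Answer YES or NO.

CNF form of G:
  S -> T0 B | T0 S | T1 A | b
  A -> T0 T1
  B -> b
  T0 -> b
  T1 -> a

CYK table (by increasing span):
  [0..0]={B,S,T0}  "b"  orig:{B,S}
  [1..1]={B,S,T0}  "b"  orig:{B,S}
  [2..2]={T1}  "a"  orig:{}
  [0..1]={S}  "bb"
  [1..2]={A}  "ba"
  [0..2]=∅  "bba"

S ∉ T[0,2] ⇒ NO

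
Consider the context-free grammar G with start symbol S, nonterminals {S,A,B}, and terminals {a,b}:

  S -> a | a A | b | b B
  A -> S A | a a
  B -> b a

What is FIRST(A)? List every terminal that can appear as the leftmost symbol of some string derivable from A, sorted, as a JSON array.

FIRST sets, iterate to fixpoint:
round 1:
  A via A→a a: +{a}
  B via B→b a: +{b}
  S via S→a: +{a}
  S via S→b: +{b}
  S: {a,b}  A: {a}  B: {b}
round 2:
  A via A→S A: +{b}
  S: {a,b}  A: {a,b}  B: {b}
round 3: done
  S: {a,b}  A: {a,b}  B: {b}

FIRST(A) = ["a", "b"]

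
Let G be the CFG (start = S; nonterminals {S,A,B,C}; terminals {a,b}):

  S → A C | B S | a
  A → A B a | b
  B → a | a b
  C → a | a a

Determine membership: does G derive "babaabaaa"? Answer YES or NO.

CNF form of G:
  S -> A C | B S | a
  A -> A X2 | b
  B -> T0 T1 | a
  C -> T0 T0 | a
  T0 -> a
  T1 -> b
  X2 -> B T0

Fill CYK table bottom-up:
  cell(0,0) b: {A,T1}  orig:{A}
  cell(1,1) a: {B,C,S,T0}  orig:{B,C,S}
  cell(2,2) b: {A,T1}  orig:{A}
  cell(3,3) a: {B,C,S,T0}  orig:{B,C,S}
  cell(4,4) a: {B,C,S,T0}  orig:{B,C,S}
  cell(5,5) b: {A,T1}  orig:{A}
  cell(6,6) a: {B,C,S,T0}  orig:{B,C,S}
  cell(7,7) a: {B,C,S,T0}  orig:{B,C,S}
  cell(8,8) a: {B,C,S,T0}  orig:{B,C,S}
  cell(0,1) ba: {S}
  cell(1,2) ab: {B}
  cell(2,3) ba: {S}
  cell(3,4) aa: {C,S,X2}  orig:{C,S}
  cell(4,5) ab: {B}
  cell(5,6) ba: {S}
  cell(6,7) aa: {C,S,X2}  orig:{C,S}
  cell(7,8) aa: {C,S,X2}  orig:{C,S}
  cell(0,2) bab: ∅
  cell(1,3) aba: {S,X2}  orig:{S}
  cell(2,4) baa: {A,S}
  cell(3,5) aab: ∅
  cell(4,6) aba: {S,X2}  orig:{S}
  cell(5,7) baa: {A,S}
  cell(6,8) aaa: {S}
  cell(0,3) baba: {A}
  cell(1,4) abaa: {S}
  cell(2,5) baab: ∅
  cell(3,6) aaba: {S}
  cell(4,7) abaa: {S}
  cell(5,8) baaa: {S}
  cell(0,4) babaa: {S}
  cell(1,5) abaab: ∅
  cell(2,6) baaba: ∅
  cell(3,7) aabaa: {S}
  cell(4,8) abaaa: {S}
  cell(0,5) babaab: ∅
  cell(1,6) abaaba: {S}
  cell(2,7) baabaa: ∅
  cell(3,8) aabaaa: {S}
  cell(0,6) babaaba: {A}
  cell(1,7) abaabaa: {S}
  cell(2,8) baabaaa: ∅
  cell(0,7) babaabaa: {S}
  cell(1,8) abaabaaa: {S}
  cell(0,8) babaabaaa: {A,S}

S ∈ T[0,8] ⇒ YES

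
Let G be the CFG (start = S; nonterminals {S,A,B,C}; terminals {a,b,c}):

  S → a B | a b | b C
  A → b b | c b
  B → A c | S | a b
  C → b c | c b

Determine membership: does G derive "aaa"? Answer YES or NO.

CNF form of G:
  S -> T0 C | T2 B | T2 T0
  A -> T0 T0 | T1 T0
  B -> A T1 | T0 C | T2 B | T2 T0
  C -> T0 T1 | T1 T0
  T0 -> b
  T1 -> c
  T2 -> a

CYK table (by increasing span):
  cell(0,0) a: {T2}  orig:{}
  cell(1,1) a: {T2}  orig:{}
  cell(2,2) a: {T2}  orig:{}
  cell(0,1) aa: ∅
  cell(1,2) aa: ∅
  cell(0,2) aaa: ∅

S ∉ T[0,2] ⇒ NO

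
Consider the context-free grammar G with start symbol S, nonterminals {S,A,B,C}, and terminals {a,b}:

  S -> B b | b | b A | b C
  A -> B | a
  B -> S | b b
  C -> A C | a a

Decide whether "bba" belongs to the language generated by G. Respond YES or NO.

CNF form of G:
  S -> B T0 | T0 A | T0 C | b
  A -> B T0 | T0 A | T0 C | T0 T0 | a | b
  B -> B T0 | T0 A | T0 C | T0 T0 | b
  C -> A C | T1 T1
  T0 -> b
  T1 -> a

CYK fill:
  [0..0]={A,B,S,T0}  "b"  orig:{A,B,S}
  [1..1]={A,B,S,T0}  "b"  orig:{A,B,S}
  [2..2]={A,T1}  "a"  orig:{A}
  [0..1]={A,B,S}  "bb"
  [1..2]={A,B,S}  "ba"
  [0..2]={A,B,S}  "bba"

S ∈ T[0,2] ⇒ YES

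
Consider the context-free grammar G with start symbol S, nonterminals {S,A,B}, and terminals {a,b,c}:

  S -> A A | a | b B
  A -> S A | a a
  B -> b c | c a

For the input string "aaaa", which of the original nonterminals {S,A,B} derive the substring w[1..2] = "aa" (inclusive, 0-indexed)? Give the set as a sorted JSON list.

Convert to CNF:
  S -> A A | T1 B | a
  A -> S A | T0 T0
  B -> T1 T2 | T2 T0
  T0 -> a
  T1 -> b
  T2 -> c

CYK fill, restricted to cells inside w[1..2]:
  T[1,1] 'a' = {S,T0}  orig:{S}
  T[2,2] 'a' = {S,T0}  orig:{S}
  T[1,2] 'aa' = {A}

Original NTs in T[1,2] deriving "aa": ["A"]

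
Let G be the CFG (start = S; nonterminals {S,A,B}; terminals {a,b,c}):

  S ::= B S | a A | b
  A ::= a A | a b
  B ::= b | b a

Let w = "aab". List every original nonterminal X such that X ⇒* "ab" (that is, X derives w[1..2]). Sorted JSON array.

CNF form of G:
  S -> B S | T0 A | b
  A -> T0 A | T0 T1
  B -> T1 T0 | b
  T0 -> a
  T1 -> b

CYK fill (cells [i..j] with 1 ≤ i ≤ j ≤ 2 only):
  cell(1,1) a: {T0}  orig:{}
  cell(2,2) b: {B,S,T1}  orig:{B,S}
  cell(1,2) ab: {A}

Original NTs in T[1,2] deriving "ab": ["A"]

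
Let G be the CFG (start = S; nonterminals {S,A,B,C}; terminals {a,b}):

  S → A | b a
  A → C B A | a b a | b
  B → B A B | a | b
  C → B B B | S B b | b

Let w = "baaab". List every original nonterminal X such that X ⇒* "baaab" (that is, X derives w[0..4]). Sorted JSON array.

Convert to CNF:
  S -> C X7 | T0 X8 | T1 T0 | b
  A -> C X2 | T0 X3 | b
  B -> B X4 | a | b
  C -> B X5 | S X6 | b
  T0 -> a
  T1 -> b
  X2 -> B A
  X3 -> T1 T0
  X4 -> A B
  X5 -> B B
  X6 -> B T1
  X7 -> B A
  X8 -> T1 T0

CYK table (by increasing span), restricted to cells inside w[0..4]:
  T[0,0] 'b' = {A,B,C,S,T1}  orig:{A,B,C,S}
  T[1,1] 'a' = {B,T0}  orig:{B}
  T[2,2] 'a' = {B,T0}  orig:{B}
  T[3,3] 'a' = {B,T0}  orig:{B}
  T[4,4] 'b' = {A,B,C,S,T1}  orig:{A,B,C,S}
  T[0,1] 'ba' = {S,X3,X4,X5,X8}  orig:{S}
  T[1,2] 'aa' = {X5}  orig:{}
  T[2,3] 'aa' = {X5}  orig:{}
  T[3,4] 'ab' = {X2,X5,X6,X7}  orig:{}
  T[0,2] 'baa' = {C}
  T[1,3] 'aaa' = {C}
  T[2,4] 'aab' = {C}
  T[0,3] 'baaa' = ∅
  T[1,4] 'aaab' = ∅
  T[0,4] 'baaab' = {A,S}

Original NTs in T[0,4] deriving "baaab": ["A", "S"]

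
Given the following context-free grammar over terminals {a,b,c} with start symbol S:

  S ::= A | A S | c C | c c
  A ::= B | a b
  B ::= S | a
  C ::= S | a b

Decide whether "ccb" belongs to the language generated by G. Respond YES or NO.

CNF form of G:
  S -> A S | T0 T1 | T2 C | T2 T2 | a
  A -> A S | T0 T1 | T2 C | T2 T2 | a
  B -> A S | T0 T1 | T2 C | T2 T2 | a
  C -> A S | T0 T1 | T2 C | T2 T2 | a
  T0 -> a
  T1 -> b
  T2 -> c

Fill CYK table bottom-up:
  cell(0,0) c: {T2}  orig:{}
  cell(1,1) c: {T2}  orig:{}
  cell(2,2) b: {T1}  orig:{}
  cell(0,1) cc: {A,B,C,S}
  cell(1,2) cb: ∅
  cell(0,2) ccb: ∅

S ∉ T[0,2] ⇒ NO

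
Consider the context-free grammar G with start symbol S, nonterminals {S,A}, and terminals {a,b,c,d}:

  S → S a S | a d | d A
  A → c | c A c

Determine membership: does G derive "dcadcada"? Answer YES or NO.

Convert to CNF:
  S -> S X4 | T1 T2 | T2 A
  A -> T0 X3 | c
  T0 -> c
  T1 -> a
  T2 -> d
  X3 -> A T0
  X4 -> T1 S

Fill CYK table bottom-up:
  cell(0,0) d: {T2}  orig:{}
  cell(1,1) c: {A,T0}  orig:{A}
  cell(2,2) a: {T1}  orig:{}
  cell(3,3) d: {T2}  orig:{}
  cell(4,4) c: {A,T0}  orig:{A}
  cell(5,5) a: {T1}  orig:{}
  cell(6,6) d: {T2}  orig:{}
  cell(7,7) a: {T1}  orig:{}
  cell(0,1) dc: {S}
  cell(1,2) ca: ∅
  cell(2,3) ad: {S}
  cell(3,4) dc: {S}
  cell(4,5) ca: ∅
  cell(5,6) ad: {S}
  cell(6,7) da: ∅
  cell(0,2) dca: ∅
  cell(1,3) cad: ∅
  cell(2,4) adc: {X4}  orig:{}
  cell(3,5) dca: ∅
  cell(4,6) cad: ∅
  cell(5,7) ada: ∅
  cell(0,3) dcad: ∅
  cell(1,4) cadc: ∅
  cell(2,5) adca: ∅
  cell(3,6) dcad: ∅
  cell(4,7) cada: ∅
  cell(0,4) dcadc: {S}
  cell(1,5) cadca: ∅
  cell(2,6) adcad: ∅
  cell(3,7) dcada: ∅
  cell(0,5) dcadca: ∅
  cell(1,6) cadcad: ∅
  cell(2,7) adcada: ∅
  cell(0,6) dcadcad: ∅
  cell(1,7) cadcada: ∅
  cell(0,7) dcadcada: ∅

S ∉ T[0,7] ⇒ NO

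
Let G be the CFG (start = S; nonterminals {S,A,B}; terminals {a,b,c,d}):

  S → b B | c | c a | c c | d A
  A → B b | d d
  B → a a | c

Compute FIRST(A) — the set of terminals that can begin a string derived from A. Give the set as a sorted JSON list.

Compute FIRST by fixpoint:
[1]
  A via A→d d: +{d}
  B via B→a a: +{a}
  B via B→c: +{c}
  S via S→b B: +{b}
  S via S→c: +{c}
  S via S→d A: +{d}
  FIRST[S]={b,c,d}  FIRST[A]={d}  FIRST[B]={a,c}
[2]
  A via A→B b: +{a,c}
  FIRST[S]={b,c,d}  FIRST[A]={a,c,d}  FIRST[B]={a,c}
[3] — fixpoint
  FIRST[S]={b,c,d}  FIRST[A]={a,c,d}  FIRST[B]={a,c}

FIRST(A) = ["a", "c", "d"]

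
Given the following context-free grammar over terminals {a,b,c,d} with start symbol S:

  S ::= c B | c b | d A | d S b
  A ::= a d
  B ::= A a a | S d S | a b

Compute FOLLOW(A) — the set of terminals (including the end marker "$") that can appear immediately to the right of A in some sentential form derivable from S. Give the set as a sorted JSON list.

FIRST sets, iterate to fixpoint:
[1]
  A via A→a d: +{a}
  B via B→A a a: +{a}
  S via S→c B: +{c}
  S via S→d A: +{d}
  S: {c,d}  A: {a}  B: {a}
[2]
  B via B→S d S: +{c,d}
  S: {c,d}  A: {a}  B: {a,c,d}
[3] (no change)
  S: {c,d}  A: {a}  B: {a,c,d}

FOLLOW iteration:
FOLLOW(S) := {$}
iter 1:
  B→A a a: FOLLOW(A) ⊇ FIRST(a) = {a}; new: +{a}
  B→S d S: FOLLOW(S) ⊇ FIRST(d) = {d}; new: +{d}
  S→c B: FOLLOW(B) ⊇ FOLLOW(S) ⊇ {$,d}; new: +{$,d}
  S→d A: FOLLOW(A) ⊇ FOLLOW(S) ⊇ {$,d}; new: +{$,d}
  S→d S b: FOLLOW(S) ⊇ FIRST(b) = {b}; new: +{b}
  S: {$,b,d}  A: {$,a,d}  B: {$,d}
iter 2:
  S→c B: FOLLOW(B) ⊇ FOLLOW(S) ⊇ {$,b,d}; new: +{b}
  S→d A: FOLLOW(A) ⊇ FOLLOW(S) ⊇ {$,b,d}; new: +{b}
  S: {$,b,d}  A: {$,a,b,d}  B: {$,b,d}
iter 3: (no change)
  S: {$,b,d}  A: {$,a,b,d}  B: {$,b,d}

FOLLOW(A) = ["$", "a", "b", "d"]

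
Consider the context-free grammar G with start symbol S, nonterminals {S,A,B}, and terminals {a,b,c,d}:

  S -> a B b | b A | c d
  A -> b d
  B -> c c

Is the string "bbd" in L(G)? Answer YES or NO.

CNF form of G:
  S -> T0 A | T2 T1 | T3 X4
  A -> T0 T1
  B -> T2 T2
  T0 -> b
  T1 -> d
  T2 -> c
  T3 -> a
  X4 -> B T0

Fill CYK table bottom-up:
  cell(0,0) b: {T0}  orig:{}
  cell(1,1) b: {T0}  orig:{}
  cell(2,2) d: {T1}  orig:{}
  cell(0,1) bb: ∅
  cell(1,2) bd: {A}
  cell(0,2) bbd: {S}

S ∈ T[0,2] ⇒ YES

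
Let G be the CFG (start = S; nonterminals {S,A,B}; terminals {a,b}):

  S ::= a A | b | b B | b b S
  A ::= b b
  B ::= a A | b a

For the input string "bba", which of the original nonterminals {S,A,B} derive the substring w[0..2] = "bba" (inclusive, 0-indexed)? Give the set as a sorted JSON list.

CNF form of G:
  S -> T0 B | T0 X2 | T1 A | b
  A -> T0 T0
  B -> T0 T1 | T1 A
  T0 -> b
  T1 -> a
  X2 -> T0 S

Fill CYK table bottom-up — only the sub-triangle for w[0..2]:
  [0..0]={S,T0}  "b"  orig:{S}
  [1..1]={S,T0}  "b"  orig:{S}
  [2..2]={T1}  "a"  orig:{}
  [0..1]={A,X2}  "bb"  orig:{A}
  [1..2]={B}  "ba"
  [0..2]={S}  "bba"

Original NTs in T[0,2] deriving "bba": ["S"]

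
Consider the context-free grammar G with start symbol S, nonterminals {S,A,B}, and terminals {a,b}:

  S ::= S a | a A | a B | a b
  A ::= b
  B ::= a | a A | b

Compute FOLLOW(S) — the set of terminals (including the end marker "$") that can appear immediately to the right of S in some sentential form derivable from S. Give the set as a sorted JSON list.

FIRST sets, iterate to fixpoint:
iter 1:
  A via A→b: +{b}
  B via B→a: +{a}
  B via B→b: +{b}
  S via S→a A: +{a}
  S: {a}  A: {b}  B: {a,b}
iter 2: done
  S: {a}  A: {b}  B: {a,b}

Compute FOLLOW by fixpoint:
initialize: $ ∈ FOLLOW(S)
[1]
  S→S a: FOLLOW(S) ⊇ FIRST(a) = {a}; new: +{a}
  S→a A: FOLLOW(A) ⊇ FOLLOW(S) ⊇ {$,a}; new: +{$,a}
  S→a B: FOLLOW(B) ⊇ FOLLOW(S) ⊇ {$,a}; new: +{$,a}
  FOLLOW[S]={$,a}  FOLLOW[A]={$,a}  FOLLOW[B]={$,a}
[2] — fixpoint
  FOLLOW[S]={$,a}  FOLLOW[A]={$,a}  FOLLOW[B]={$,a}

FOLLOW(S) = ["$", "a"]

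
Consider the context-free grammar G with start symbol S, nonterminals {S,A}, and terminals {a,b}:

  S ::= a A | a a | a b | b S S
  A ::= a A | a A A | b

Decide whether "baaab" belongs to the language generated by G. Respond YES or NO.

CNF form of G:
  S -> T0 A | T0 T0 | T0 T1 | T1 X3
  A -> T0 A | T0 X2 | b
  T0 -> a
  T1 -> b
  X2 -> A A
  X3 -> S S

Fill CYK table bottom-up:
  cell(0,0) b: {A,T1}  orig:{A}
  cell(1,1) a: {T0}  orig:{}
  cell(2,2) a: {T0}  orig:{}
  cell(3,3) a: {T0}  orig:{}
  cell(4,4) b: {A,T1}  orig:{A}
  cell(0,1) ba: ∅
  cell(1,2) aa: {S}
  cell(2,3) aa: {S}
  cell(3,4) ab: {A,S}
  cell(0,2) baa: ∅
  cell(1,3) aaa: ∅
  cell(2,4) aab: {A,S}
  cell(0,3) baaa: ∅
  cell(1,4) aaab: {A,S,X3}  orig:{A,S}
  cell(0,4) baaab: {S,X2}  orig:{S}

S ∈ T[0,4] ⇒ YES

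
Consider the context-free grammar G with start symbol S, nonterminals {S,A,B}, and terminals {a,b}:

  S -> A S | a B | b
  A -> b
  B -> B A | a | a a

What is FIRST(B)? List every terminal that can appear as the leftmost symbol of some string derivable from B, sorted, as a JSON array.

FIRST iteration:
iter 1:
  A via A→b: +{b}
  B via B→a: +{a}
  S via S→A S: +{b}
  S via S→a B: +{a}
  S: {a,b}  A: {b}  B: {a}
iter 2: (stable)
  S: {a,b}  A: {b}  B: {a}

FIRST(B) = ["a"]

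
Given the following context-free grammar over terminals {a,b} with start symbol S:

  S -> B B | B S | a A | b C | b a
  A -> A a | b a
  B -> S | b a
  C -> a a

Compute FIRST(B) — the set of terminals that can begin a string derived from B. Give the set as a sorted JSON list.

FIRST sets, iterate to fixpoint:
iter 1:
  A via A→b a: +{b}
  B via B→b a: +{b}
  C via C→a a: +{a}
  S via S→B B: +{b}
  S via S→a A: +{a}
  FIRST(S)={a,b}  FIRST(A)={b}  FIRST(B)={b}  FIRST(C)={a}
iter 2:
  B via B→S: +{a}
  FIRST(S)={a,b}  FIRST(A)={b}  FIRST(B)={a,b}  FIRST(C)={a}
iter 3: — fixpoint
  FIRST(S)={a,b}  FIRST(A)={b}  FIRST(B)={a,b}  FIRST(C)={a}

FIRST(B) = ["a", "b"]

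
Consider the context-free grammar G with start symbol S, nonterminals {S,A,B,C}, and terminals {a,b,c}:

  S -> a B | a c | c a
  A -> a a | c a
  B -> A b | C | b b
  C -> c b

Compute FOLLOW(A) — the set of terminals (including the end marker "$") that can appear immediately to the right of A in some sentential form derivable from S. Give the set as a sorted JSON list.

Compute FIRST by fixpoint:
round 1:
  A via A→a a: +{a}
  A via A→c a: +{c}
  B via B→A b: +{a,c}
  B via B→b b: +{b}
  C via C→c b: +{c}
  S via S→a B: +{a}
  S via S→c a: +{c}
  FIRST[S]={a,c}  FIRST[A]={a,c}  FIRST[B]={a,b,c}  FIRST[C]={c}
round 2: (stable)
  FIRST[S]={a,c}  FIRST[A]={a,c}  FIRST[B]={a,b,c}  FIRST[C]={c}

FOLLOW iteration:
seed FOLLOW(S) with $
iter 1:
  B→A b: FOLLOW(A) ⊇ FIRST(b) = {b}; new: +{b}
  S→a B: FOLLOW(B) ⊇ FOLLOW(S) ⊇ {$}; new: +{$}
  FOLLOW[S]={$}  FOLLOW[A]={b}  FOLLOW[B]={$}  FOLLOW[C]={}
iter 2:
  B→C: FOLLOW(C) ⊇ FOLLOW(B) ⊇ {$}; new: +{$}
  FOLLOW[S]={$}  FOLLOW[A]={b}  FOLLOW[B]={$}  FOLLOW[C]={$}
iter 3: — fixpoint
  FOLLOW[S]={$}  FOLLOW[A]={b}  FOLLOW[B]={$}  FOLLOW[C]={$}

FOLLOW(A) = ["b"]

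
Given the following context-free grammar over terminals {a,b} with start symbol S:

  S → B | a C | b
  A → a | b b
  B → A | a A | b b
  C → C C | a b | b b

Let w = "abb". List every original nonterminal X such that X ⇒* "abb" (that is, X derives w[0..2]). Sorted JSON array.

Convert to CNF:
  S -> T0 T0 | T1 A | T1 C | a | b
  A -> T0 T0 | a
  B -> T0 T0 | T1 A | a
  C -> C C | T0 T0 | T1 T0
  T0 -> b
  T1 -> a

CYK table (by increasing span), restricted to cells inside w[0..2]:
  [0..0]={A,B,S,T1}  "a"  orig:{A,B,S}
  [1..1]={S,T0}  "b"  orig:{S}
  [2..2]={S,T0}  "b"  orig:{S}
  [0..1]={C}  "ab"
  [1..2]={A,B,C,S}  "bb"
  [0..2]={B,S}  "abb"

Original NTs in T[0,2] deriving "abb": ["B", "S"]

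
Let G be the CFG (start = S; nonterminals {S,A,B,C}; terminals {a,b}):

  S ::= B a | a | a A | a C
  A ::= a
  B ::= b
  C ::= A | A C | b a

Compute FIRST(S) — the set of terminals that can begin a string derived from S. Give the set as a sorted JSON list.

FIRST iteration:
iter 1:
  A via A→a: +{a}
  B via B→b: +{b}
  C via C→A: +{a}
  C via C→b a: +{b}
  S via S→B a: +{b}
  S via S→a: +{a}
  S: {a,b}  A: {a}  B: {b}  C: {a,b}
iter 2: (no change)
  S: {a,b}  A: {a}  B: {b}  C: {a,b}

FIRST(S) = ["a", "b"]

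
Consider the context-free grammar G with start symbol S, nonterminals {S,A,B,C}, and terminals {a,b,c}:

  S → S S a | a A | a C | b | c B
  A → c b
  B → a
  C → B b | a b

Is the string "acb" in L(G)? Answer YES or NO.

CNF form of G:
  S -> S X3 | T0 B | T2 A | T2 C | b
  A -> T0 T1
  B -> a
  C -> B T1 | T2 T1
  T0 -> c
  T1 -> b
  T2 -> a
  X3 -> S T2

CYK fill:
  cell(0,0) a: {B,T2}  orig:{B}
  cell(1,1) c: {T0}  orig:{}
  cell(2,2) b: {S,T1}  orig:{S}
  cell(0,1) ac: ∅
  cell(1,2) cb: {A}
  cell(0,2) acb: {S}

S ∈ T[0,2] ⇒ YES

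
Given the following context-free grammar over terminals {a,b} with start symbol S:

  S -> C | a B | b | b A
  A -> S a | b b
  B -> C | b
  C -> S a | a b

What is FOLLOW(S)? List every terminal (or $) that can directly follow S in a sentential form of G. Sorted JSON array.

Compute FIRST by fixpoint:
[1]
  A via A→b b: +{b}
  B via B→b: +{b}
  C via C→a b: +{a}
  S via S→C: +{a}
  S via S→b: +{b}
  FIRST[S]={a,b}  FIRST[A]={b}  FIRST[B]={b}  FIRST[C]={a}
[2]
  A via A→S a: +{a}
  B via B→C: +{a}
  C via C→S a: +{b}
  FIRST[S]={a,b}  FIRST[A]={a,b}  FIRST[B]={a,b}  FIRST[C]={a,b}
[3] — fixpoint
  FIRST[S]={a,b}  FIRST[A]={a,b}  FIRST[B]={a,b}  FIRST[C]={a,b}

FOLLOW iteration:
FOLLOW(S) := {$}
round 1:
  A→S a: FOLLOW(S) ⊇ FIRST(a) = {a}; new: +{a}
  S→C: FOLLOW(C) ⊇ FOLLOW(S) ⊇ {$,a}; new: +{$,a}
  S→a B: FOLLOW(B) ⊇ FOLLOW(S) ⊇ {$,a}; new: +{$,a}
  S→b A: FOLLOW(A) ⊇ FOLLOW(S) ⊇ {$,a}; new: +{$,a}
  FOLLOW[S]={$,a}  FOLLOW[A]={$,a}  FOLLOW[B]={$,a}  FOLLOW[C]={$,a}
round 2: — fixpoint
  FOLLOW[S]={$,a}  FOLLOW[A]={$,a}  FOLLOW[B]={$,a}  FOLLOW[C]={$,a}

FOLLOW(S) = ["$", "a"]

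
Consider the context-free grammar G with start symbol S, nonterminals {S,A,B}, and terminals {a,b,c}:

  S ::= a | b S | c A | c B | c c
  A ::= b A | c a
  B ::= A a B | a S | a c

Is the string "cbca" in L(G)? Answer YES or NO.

CNF form of G:
  S -> T0 S | T1 A | T1 B | T1 T1 | a
  A -> T0 A | T1 T2
  B -> A X3 | T2 S | T2 T1
  T0 -> b
  T1 -> c
  T2 -> a
  X3 -> T2 B

CYK table (by increasing span):
  T[0,0] 'c' = {T1}  orig:{}
  T[1,1] 'b' = {T0}  orig:{}
  T[2,2] 'c' = {T1}  orig:{}
  T[3,3] 'a' = {S,T2}  orig:{S}
  T[0,1] 'cb' = ∅
  T[1,2] 'bc' = ∅
  T[2,3] 'ca' = {A}
  T[0,2] 'cbc' = ∅
  T[1,3] 'bca' = {A}
  T[0,3] 'cbca' = {S}

S ∈ T[0,3] ⇒ YES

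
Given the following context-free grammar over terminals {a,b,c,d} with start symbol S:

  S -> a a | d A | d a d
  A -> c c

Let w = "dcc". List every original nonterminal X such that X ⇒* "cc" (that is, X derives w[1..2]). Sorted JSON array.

Convert to CNF:
  S -> T1 T1 | T2 A | T2 X3
  A -> T0 T0
  T0 -> c
  T1 -> a
  T2 -> d
  X3 -> T1 T2

CYK fill — only the sub-triangle for w[1..2]:
  cell(1,1) c: {T0}  orig:{}
  cell(2,2) c: {T0}  orig:{}
  cell(1,2) cc: {A}

Original NTs in T[1,2] deriving "cc": ["A"]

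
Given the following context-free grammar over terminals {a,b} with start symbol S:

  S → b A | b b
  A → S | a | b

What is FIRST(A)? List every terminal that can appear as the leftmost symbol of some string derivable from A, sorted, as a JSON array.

Compute FIRST by fixpoint:
[1]
  A via A→a: +{a}
  A via A→b: +{b}
  S via S→b A: +{b}
  S: {b}  A: {a,b}
[2] (stable)
  S: {b}  A: {a,b}

FIRST(A) = ["a", "b"]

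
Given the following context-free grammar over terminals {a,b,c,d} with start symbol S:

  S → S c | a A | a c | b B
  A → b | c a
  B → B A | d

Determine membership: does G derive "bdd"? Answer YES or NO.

CNF form of G:
  S -> S T0 | T1 A | T1 T0 | T2 B
  A -> T0 T1 | b
  B -> B A | d
  T0 -> c
  T1 -> a
  T2 -> b

Fill CYK table bottom-up:
  [0..0]={A,T2}  "b"  orig:{A}
  [1..1]={B}  "d"
  [2..2]={B}  "d"
  [0..1]={S}  "bd"
  [1..2]=∅  "dd"
  [0..2]=∅  "bdd"

S ∉ T[0,2] ⇒ NO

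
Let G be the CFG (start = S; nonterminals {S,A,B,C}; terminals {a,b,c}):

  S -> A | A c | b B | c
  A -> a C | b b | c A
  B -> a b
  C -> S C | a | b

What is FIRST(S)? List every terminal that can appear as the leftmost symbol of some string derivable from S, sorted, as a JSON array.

FIRST iteration:
pass 1:
  A via A→a C: +{a}
  A via A→b b: +{b}
  A via A→c A: +{c}
  B via B→a b: +{a}
  C via C→a: +{a}
  C via C→b: +{b}
  S via S→A: +{a,b,c}
  FIRST[S]={a,b,c}  FIRST[A]={a,b,c}  FIRST[B]={a}  FIRST[C]={a,b}
pass 2:
  C via C→S C: +{c}
  FIRST[S]={a,b,c}  FIRST[A]={a,b,c}  FIRST[B]={a}  FIRST[C]={a,b,c}
pass 3: (stable)
  FIRST[S]={a,b,c}  FIRST[A]={a,b,c}  FIRST[B]={a}  FIRST[C]={a,b,c}

FIRST(S) = ["a", "b", "c"]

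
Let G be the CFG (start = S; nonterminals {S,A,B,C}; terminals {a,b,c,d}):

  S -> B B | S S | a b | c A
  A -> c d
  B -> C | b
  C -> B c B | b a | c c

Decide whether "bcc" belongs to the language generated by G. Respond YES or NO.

Convert to CNF:
  S -> B B | S S | T0 A | T3 T2
  A -> T0 T1
  B -> B X4 | T0 T0 | T2 T3 | b
  C -> B X5 | T0 T0 | T2 T3
  T0 -> c
  T1 -> d
  T2 -> b
  T3 -> a
  X4 -> T0 B
  X5 -> T0 B

Fill CYK table bottom-up:
  cell(0,0) b: {B,T2}  orig:{B}
  cell(1,1) c: {T0}  orig:{}
  cell(2,2) c: {T0}  orig:{}
  cell(0,1) bc: ∅
  cell(1,2) cc: {B,C}
  cell(0,2) bcc: {S}

S ∈ T[0,2] ⇒ YES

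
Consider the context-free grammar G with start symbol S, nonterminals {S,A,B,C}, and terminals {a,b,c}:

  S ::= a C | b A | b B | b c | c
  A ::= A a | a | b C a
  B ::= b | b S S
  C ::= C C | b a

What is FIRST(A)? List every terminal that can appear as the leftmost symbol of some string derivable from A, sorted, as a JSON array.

Compute FIRST by fixpoint:
round 1:
  A via A→a: +{a}
  A via A→b C a: +{b}
  B via B→b: +{b}
  C via C→b a: +{b}
  S via S→a C: +{a}
  S via S→b A: +{b}
  S via S→c: +{c}
  FIRST[S]={a,b,c}  FIRST[A]={a,b}  FIRST[B]={b}  FIRST[C]={b}
round 2: (no change)
  FIRST[S]={a,b,c}  FIRST[A]={a,b}  FIRST[B]={b}  FIRST[C]={b}

FIRST(A) = ["a", "b"]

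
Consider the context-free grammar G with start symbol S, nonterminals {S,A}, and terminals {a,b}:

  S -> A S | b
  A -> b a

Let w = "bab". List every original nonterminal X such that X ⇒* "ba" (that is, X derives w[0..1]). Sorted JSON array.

CNF form of G:
  S -> A S | b
  A -> T0 T1
  T0 -> b
  T1 -> a

CYK table (by increasing span) (cells [i..j] with 0 ≤ i ≤ j ≤ 1 only):
  [0..0]={S,T0}  "b"  orig:{S}
  [1..1]={T1}  "a"  orig:{}
  [0..1]={A}  "ba"

Original NTs in T[0,1] deriving "ba": ["A"]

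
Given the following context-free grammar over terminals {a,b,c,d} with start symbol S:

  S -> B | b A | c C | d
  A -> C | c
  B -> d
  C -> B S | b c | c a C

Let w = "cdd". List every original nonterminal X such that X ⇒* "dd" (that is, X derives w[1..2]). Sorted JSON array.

Convert to CNF:
  S -> T0 A | T1 C | d
  A -> B S | T0 T1 | T1 X3 | c
  B -> d
  C -> B S | T0 T1 | T1 X4
  T0 -> b
  T1 -> c
  T2 -> a
  X3 -> T2 C
  X4 -> T2 C

Fill CYK table bottom-up — only the sub-triangle for w[1..2]:
  [1..1]={B,S}  "d"
  [2..2]={B,S}  "d"
  [1..2]={A,C}  "dd"

Original NTs in T[1,2] deriving "dd": ["A", "C"]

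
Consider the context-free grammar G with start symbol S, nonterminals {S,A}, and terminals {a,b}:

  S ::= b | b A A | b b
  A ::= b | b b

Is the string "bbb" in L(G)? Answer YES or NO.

CNF form of G:
  S -> T0 T0 | T0 X1 | b
  A -> T0 T0 | b
  T0 -> b
  X1 -> A A

CYK fill:
  cell(0,0) b: {A,S,T0}  orig:{A,S}
  cell(1,1) b: {A,S,T0}  orig:{A,S}
  cell(2,2) b: {A,S,T0}  orig:{A,S}
  cell(0,1) bb: {A,S,X1}  orig:{A,S}
  cell(1,2) bb: {A,S,X1}  orig:{A,S}
  cell(0,2) bbb: {S,X1}  orig:{S}

S ∈ T[0,2] ⇒ YES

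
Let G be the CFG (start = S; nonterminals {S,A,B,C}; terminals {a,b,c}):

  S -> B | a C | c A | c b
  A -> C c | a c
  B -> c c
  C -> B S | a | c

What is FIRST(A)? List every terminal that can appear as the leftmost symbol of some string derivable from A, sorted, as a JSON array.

FIRST iteration:
[1]
  A via A→a c: +{a}
  B via B→c c: +{c}
  C via C→B S: +{c}
  C via C→a: +{a}
  S via S→B: +{c}
  S via S→a C: +{a}
  FIRST[S]={a,c}  FIRST[A]={a}  FIRST[B]={c}  FIRST[C]={a,c}
[2]
  A via A→C c: +{c}
  FIRST[S]={a,c}  FIRST[A]={a,c}  FIRST[B]={c}  FIRST[C]={a,c}
[3] (stable)
  FIRST[S]={a,c}  FIRST[A]={a,c}  FIRST[B]={c}  FIRST[C]={a,c}

FIRST(A) = ["a", "c"]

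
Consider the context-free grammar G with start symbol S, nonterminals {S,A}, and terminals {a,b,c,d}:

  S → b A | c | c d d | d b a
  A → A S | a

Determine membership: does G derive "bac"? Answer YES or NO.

Convert to CNF:
  S -> T0 A | T1 X4 | T2 X5 | c
  A -> A S | a
  T0 -> b
  T1 -> c
  T2 -> d
  T3 -> a
  X4 -> T2 T2
  X5 -> T0 T3

CYK fill:
  cell(0,0) b: {T0}  orig:{}
  cell(1,1) a: {A,T3}  orig:{A}
  cell(2,2) c: {S,T1}  orig:{S}
  cell(0,1) ba: {S,X5}  orig:{S}
  cell(1,2) ac: {A}
  cell(0,2) bac: {S}

S ∈ T[0,2] ⇒ YES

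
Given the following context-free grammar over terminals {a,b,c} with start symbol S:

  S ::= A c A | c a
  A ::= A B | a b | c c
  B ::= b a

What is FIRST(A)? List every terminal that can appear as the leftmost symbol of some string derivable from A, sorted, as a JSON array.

FIRST iteration:
round 1:
  A via A→a b: +{a}
  A via A→c c: +{c}
  B via B→b a: +{b}
  S via S→A c A: +{a,c}
  S: {a,c}  A: {a,c}  B: {b}
round 2: done
  S: {a,c}  A: {a,c}  B: {b}

FIRST(A) = ["a", "c"]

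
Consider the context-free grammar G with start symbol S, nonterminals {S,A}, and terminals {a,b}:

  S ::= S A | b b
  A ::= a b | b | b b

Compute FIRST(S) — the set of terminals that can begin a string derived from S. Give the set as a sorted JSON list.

FIRST iteration:
[1]
  A via A→a b: +{a}
  A via A→b: +{b}
  S via S→b b: +{b}
  FIRST(S)={b}  FIRST(A)={a,b}
[2] done
  FIRST(S)={b}  FIRST(A)={a,b}

FIRST(S) = ["b"]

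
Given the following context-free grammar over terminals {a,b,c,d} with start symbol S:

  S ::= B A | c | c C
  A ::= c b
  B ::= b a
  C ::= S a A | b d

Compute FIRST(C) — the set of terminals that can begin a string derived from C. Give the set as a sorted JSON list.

FIRST sets, iterate to fixpoint:
round 1:
  A via A→c b: +{c}
  B via B→b a: +{b}
  C via C→b d: +{b}
  S via S→B A: +{b}
  S via S→c: +{c}
  S: {b,c}  A: {c}  B: {b}  C: {b}
round 2:
  C via C→S a A: +{c}
  S: {b,c}  A: {c}  B: {b}  C: {b,c}
round 3: (stable)
  S: {b,c}  A: {c}  B: {b}  C: {b,c}

FIRST(C) = ["b", "c"]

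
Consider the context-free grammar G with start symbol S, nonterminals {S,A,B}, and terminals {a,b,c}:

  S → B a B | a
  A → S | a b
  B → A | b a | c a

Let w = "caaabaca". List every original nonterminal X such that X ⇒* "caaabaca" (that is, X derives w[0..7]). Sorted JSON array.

Convert to CNF:
  S -> B X5 | a
  A -> B X3 | T0 T1 | a
  B -> B X4 | T0 T1 | T1 T0 | T2 T0 | a
  T0 -> a
  T1 -> b
  T2 -> c
  X3 -> T0 B
  X4 -> T0 B
  X5 -> T0 B

Fill CYK table bottom-up — only the sub-triangle for w[0..7]:
  cell(0,0) c: {T2}  orig:{}
  cell(1,1) a: {A,B,S,T0}  orig:{A,B,S}
  cell(2,2) a: {A,B,S,T0}  orig:{A,B,S}
  cell(3,3) a: {A,B,S,T0}  orig:{A,B,S}
  cell(4,4) b: {T1}  orig:{}
  cell(5,5) a: {A,B,S,T0}  orig:{A,B,S}
  cell(6,6) c: {T2}  orig:{}
  cell(7,7) a: {A,B,S,T0}  orig:{A,B,S}
  cell(0,1) ca: {B}
  cell(1,2) aa: {X3,X4,X5}  orig:{}
  cell(2,3) aa: {X3,X4,X5}  orig:{}
  cell(3,4) ab: {A,B}
  cell(4,5) ba: {B}
  cell(5,6) ac: ∅
  cell(6,7) ca: {B}
  cell(0,2) caa: ∅
  cell(1,3) aaa: {A,B,S}
  cell(2,4) aab: {X3,X4,X5}  orig:{}
  cell(3,5) aba: {X3,X4,X5}  orig:{}
  cell(4,6) bac: ∅
  cell(5,7) aca: {X3,X4,X5}  orig:{}
  cell(0,3) caaa: {A,B,S}
  cell(1,4) aaab: {A,B,S}
  cell(2,5) aaba: {A,B,S}
  cell(3,6) abac: ∅
  cell(4,7) baca: ∅
  cell(0,4) caaab: {A,B,S}
  cell(1,5) aaaba: {X3,X4,X5}  orig:{}
  cell(2,6) aabac: ∅
  cell(3,7) abaca: {A,B,S}
  cell(0,5) caaaba: ∅
  cell(1,6) aaabac: ∅
  cell(2,7) aabaca: {X3,X4,X5}  orig:{}
  cell(0,6) caaabac: ∅
  cell(1,7) aaabaca: {A,B,S}
  cell(0,7) caaabaca: {A,B,S}

Original NTs in T[0,7] deriving "caaabaca": ["A", "B", "S"]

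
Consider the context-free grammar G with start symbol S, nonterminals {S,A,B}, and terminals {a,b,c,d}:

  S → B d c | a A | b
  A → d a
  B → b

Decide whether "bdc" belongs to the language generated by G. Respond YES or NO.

CNF form of G:
  S -> B X3 | T1 A | b
  A -> T0 T1
  B -> b
  T0 -> d
  T1 -> a
  T2 -> c
  X3 -> T0 T2

CYK fill:
  [0..0]={B,S}  "b"
  [1..1]={T0}  "d"  orig:{}
  [2..2]={T2}  "c"  orig:{}
  [0..1]=∅  "bd"
  [1..2]={X3}  "dc"  orig:{}
  [0..2]={S}  "bdc"

S ∈ T[0,2] ⇒ YES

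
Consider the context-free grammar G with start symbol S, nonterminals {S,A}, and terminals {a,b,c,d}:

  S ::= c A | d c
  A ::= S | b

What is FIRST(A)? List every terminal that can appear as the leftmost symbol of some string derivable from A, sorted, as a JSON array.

FIRST iteration:
iter 1:
  A via A→b: +{b}
  S via S→c A: +{c}
  S via S→d c: +{d}
  FIRST(S)={c,d}  FIRST(A)={b}
iter 2:
  A via A→S: +{c,d}
  FIRST(S)={c,d}  FIRST(A)={b,c,d}
iter 3: (no change)
  FIRST(S)={c,d}  FIRST(A)={b,c,d}

FIRST(A) = ["b", "c", "d"]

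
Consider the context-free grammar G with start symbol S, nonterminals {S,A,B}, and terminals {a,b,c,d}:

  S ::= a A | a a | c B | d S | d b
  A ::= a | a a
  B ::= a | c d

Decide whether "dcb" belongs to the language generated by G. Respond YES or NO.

CNF form of G:
  S -> T0 A | T0 T0 | T1 B | T2 S | T2 T3
  A -> T0 T0 | a
  B -> T1 T2 | a
  T0 -> a
  T1 -> c
  T2 -> d
  T3 -> b

CYK table (by increasing span):
  cell(0,0) d: {T2}  orig:{}
  cell(1,1) c: {T1}  orig:{}
  cell(2,2) b: {T3}  orig:{}
  cell(0,1) dc: ∅
  cell(1,2) cb: ∅
  cell(0,2) dcb: ∅

S ∉ T[0,2] ⇒ NO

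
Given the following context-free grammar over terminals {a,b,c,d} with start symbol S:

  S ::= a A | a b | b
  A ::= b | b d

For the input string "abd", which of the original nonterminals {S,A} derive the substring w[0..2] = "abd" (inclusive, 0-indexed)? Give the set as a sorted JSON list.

Convert to CNF:
  S -> T2 A | T2 T0 | b
  A -> T0 T1 | b
  T0 -> b
  T1 -> d
  T2 -> a

Fill CYK table bottom-up — only the sub-triangle for w[0..2]:
  cell(0,0) a: {T2}  orig:{}
  cell(1,1) b: {A,S,T0}  orig:{A,S}
  cell(2,2) d: {T1}  orig:{}
  cell(0,1) ab: {S}
  cell(1,2) bd: {A}
  cell(0,2) abd: {S}

Original NTs in T[0,2] deriving "abd": ["S"]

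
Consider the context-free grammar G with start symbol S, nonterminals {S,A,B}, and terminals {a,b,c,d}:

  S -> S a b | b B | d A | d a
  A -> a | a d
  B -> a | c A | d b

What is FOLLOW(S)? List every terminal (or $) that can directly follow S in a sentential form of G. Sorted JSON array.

FIRST sets, iterate to fixpoint:
round 1:
  A via A→a: +{a}
  B via B→a: +{a}
  B via B→c A: +{c}
  B via B→d b: +{d}
  S via S→b B: +{b}
  S via S→d A: +{d}
  FIRST[S]={b,d}  FIRST[A]={a}  FIRST[B]={a,c,d}
round 2: — fixpoint
  FIRST[S]={b,d}  FIRST[A]={a}  FIRST[B]={a,c,d}

FOLLOW sets:
initialize: $ ∈ FOLLOW(S)
iter 1:
  S→S a b: FOLLOW(S) ⊇ FIRST(a) = {a}; new: +{a}
  S→b B: FOLLOW(B) ⊇ FOLLOW(S) ⊇ {$,a}; new: +{$,a}
  S→d A: FOLLOW(A) ⊇ FOLLOW(S) ⊇ {$,a}; new: +{$,a}
  S: {$,a}  A: {$,a}  B: {$,a}
iter 2: — fixpoint
  S: {$,a}  A: {$,a}  B: {$,a}

FOLLOW(S) = ["$", "a"]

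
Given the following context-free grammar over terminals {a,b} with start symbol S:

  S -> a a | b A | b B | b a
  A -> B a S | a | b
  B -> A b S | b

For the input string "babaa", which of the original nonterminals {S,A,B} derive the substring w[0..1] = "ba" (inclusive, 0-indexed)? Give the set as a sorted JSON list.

Convert to CNF:
  S -> T0 T0 | T1 A | T1 B | T1 T0
  A -> B X2 | a | b
  B -> A X3 | b
  T0 -> a
  T1 -> b
  X2 -> T0 S
  X3 -> T1 S

CYK fill (cells [i..j] with 0 ≤ i ≤ j ≤ 1 only):
  [0..0]={A,B,T1}  "b"  orig:{A,B}
  [1..1]={A,T0}  "a"  orig:{A}
  [0..1]={S}  "ba"

Original NTs in T[0,1] deriving "ba": ["S"]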